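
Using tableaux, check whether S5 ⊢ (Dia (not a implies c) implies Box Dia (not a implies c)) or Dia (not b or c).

Yes, valid

Tableau for the negation not ((Dia (not a implies c) implies Box Dia (not a implies c)) or Dia (not b or c)):
1. not ((Dia (not a implies c) implies Box Dia (not a implies c)) or Dia (not b or c)), u
2. not (Dia (not a implies c) implies Box Dia (not a implies c)), u   [neg-or-rule on 1]
3. not Dia (not b or c), u   [neg-or-rule on 1]
4. Dia (not a implies c), u   [neg-implies-rule on 2]
5. not Box Dia (not a implies c), u   [neg-implies-rule on 2]
6. not (not b or c), u   [neg-Dia-rule on 3 via uRu]
7. b, u   [neg-or-rule on 6]
8. not c, u   [neg-or-rule on 6]
9. not a implies c, v   [Dia-rule on 4: fresh world v, uRv]
10. not (not b or c), v   [neg-Dia-rule on 3 via uRv]
11. b, v   [neg-or-rule on 10]
12. not c, v   [neg-or-rule on 10]
13. a, v   [implies-rule on 9 (branches; this branch)]
14. not Dia (not a implies c), w   [neg-Box-rule on 5: fresh world w, uRw]
15. not (not b or c), w   [neg-Dia-rule on 3 via uRw]
16. b, w   [neg-or-rule on 15]
17. not c, w   [neg-or-rule on 15]
18. not (not a implies c), u   [neg-Dia-rule on 14 via wRu]
19. not a, u   [neg-implies-rule on 18]
20. not (not a implies c), v   [neg-Dia-rule on 14 via wRv]
21. not a, v   [neg-implies-rule on 20]
Accessibility: uRu, uRv, uRw, vRu, vRv, vRw, wRu, wRv, wRw
Branch closes: a and not a both at v.
All branches of the negation close; one closing branch shown above.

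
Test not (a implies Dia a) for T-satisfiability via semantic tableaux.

Unsatisfiable

1. not (a implies Dia a), 0
2. a, 0
3. not Dia a, 0
4. not a, 0
Accessibility: 0R0
Branch closes: a and not a both at 0.
(One branch shown.) All branches close.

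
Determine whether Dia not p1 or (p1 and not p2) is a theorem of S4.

Not valid

Tableau for the negation not (Dia not p1 or (p1 and not p2)):
1. not (Dia not p1 or (p1 and not p2)), w0
2. not Dia not p1, w0
3. not (p1 and not p2), w0
4. p1, w0
5. p2, w0
Accessibility: w0Rw0
The negation has an open branch (countermodel exists).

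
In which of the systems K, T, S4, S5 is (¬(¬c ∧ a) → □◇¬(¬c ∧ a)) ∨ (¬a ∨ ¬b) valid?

S5-tableau for the negation ¬((¬(¬c ∧ a) → □◇¬(¬c ∧ a)) ∨ (¬a ∨ ¬b)):
1. ¬((¬(¬c ∧ a) → □◇¬(¬c ∧ a)) ∨ (¬a ∨ ¬b)), 0
2. ¬(¬(¬c ∧ a) → □◇¬(¬c ∧ a)), 0   [¬∨-rule on 1]
3. ¬(¬a ∨ ¬b), 0   [¬∨-rule on 1]
4. ¬(¬c ∧ a), 0   [¬→-rule on 2]
5. ¬□◇¬(¬c ∧ a), 0   [¬→-rule on 2]
6. a, 0   [¬∨-rule on 3]
7. b, 0   [¬∨-rule on 3]
8. c, 0   [¬∧-rule on 4 (branches; this branch)]
9. ¬◇¬(¬c ∧ a), 1   [¬□-rule on 5: fresh world 1, 0R1]
10. ¬c ∧ a, 0   [¬◇-rule on 9 via 1R0]
11. ¬c, 0   [∧-rule on 10]
Accessibility: 0R0, 0R1, 1R0, 1R1
Branch closes: c and ¬c both at 0.
Every branch closes (one shown): valid in S5.
S4-tableau for the negation ¬((¬(¬c ∧ a) → □◇¬(¬c ∧ a)) ∨ (¬a ∨ ¬b)):
1. ¬((¬(¬c ∧ a) → □◇¬(¬c ∧ a)) ∨ (¬a ∨ ¬b)), 0
2. ¬(¬(¬c ∧ a) → □◇¬(¬c ∧ a)), 0   [¬∨-rule on 1]
3. ¬(¬a ∨ ¬b), 0   [¬∨-rule on 1]
4. ¬(¬c ∧ a), 0   [¬→-rule on 2]
5. ¬□◇¬(¬c ∧ a), 0   [¬→-rule on 2]
6. a, 0   [¬∨-rule on 3]
7. b, 0   [¬∨-rule on 3]
8. c, 0   [¬∧-rule on 4 (branches; this branch)]
9. ¬◇¬(¬c ∧ a), 1   [¬□-rule on 5: fresh world 1, 0R1]
10. ¬c ∧ a, 1   [¬◇-rule on 9 via 1R1]
11. ¬c, 1   [∧-rule on 10]
12. a, 1   [∧-rule on 10]
Accessibility: 0R0, 0R1, 1R1
Complete open branch: countermodel on an S4-frame, so not valid in S4, nor in K, T (the same frame is also a K-frame and a T-frame).

S5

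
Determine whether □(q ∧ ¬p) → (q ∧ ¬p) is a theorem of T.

Yes, valid

Tableau for the negation ¬(□(q ∧ ¬p) → (q ∧ ¬p)):
1. ¬(□(q ∧ ¬p) → (q ∧ ¬p)), w0
2. □(q ∧ ¬p), w0
3. ¬(q ∧ ¬p), w0
4. q ∧ ¬p, w0
5. q, w0
6. ¬p, w0
7. p, w0
Accessibility: w0Rw0
Branch closes: p and ¬p both at w0.
All branches of the negation close; one closing branch shown above.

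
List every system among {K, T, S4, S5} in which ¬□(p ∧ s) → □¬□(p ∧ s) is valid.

S4-tableau for the negation ¬(¬□(p ∧ s) → □¬□(p ∧ s)):
1. ¬(¬□(p ∧ s) → □¬□(p ∧ s)), u
2. ¬□(p ∧ s), u
3. ¬□¬□(p ∧ s), u
4. ¬(p ∧ s), v
5. ¬s, v
6. □(p ∧ s), w
7. p ∧ s, w
8. p, w
9. s, w
Accessibility: uRu, uRv, uRw, vRv, wRw
Complete open branch: countermodel on an S4-frame, so not valid in S4, nor in K, T (the same frame is also a K-frame and a T-frame).
S5-tableau for the negation ¬(¬□(p ∧ s) → □¬□(p ∧ s)):
1. ¬(¬□(p ∧ s) → □¬□(p ∧ s)), u
2. ¬□(p ∧ s), u
3. ¬□¬□(p ∧ s), u
4. ¬(p ∧ s), v
5. ¬s, v
6. □(p ∧ s), w
7. p ∧ s, u
8. p, u
9. s, u
10. p ∧ s, v
11. p, v
12. s, v
Accessibility: uRu, uRv, uRw, vRu, vRv, vRw, wRu, wRv, wRw
Branch closes: s and ¬s both at v.
Every branch closes (one shown): valid in S5.

S5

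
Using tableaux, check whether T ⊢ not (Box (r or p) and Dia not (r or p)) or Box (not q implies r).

Tableau for the negation not (not (Box (r or p) and Dia not (r or p)) or Box (not q implies r)):
1. not (not (Box (r or p) and Dia not (r or p)) or Box (not q implies r)), w0
2. Box (r or p) and Dia not (r or p), w0   [neg-or-rule on 1]
3. not Box (not q implies r), w0   [neg-or-rule on 1]
4. Box (r or p), w0   [and-rule on 2]
5. Dia not (r or p), w0   [and-rule on 2]
6. r or p, w0   [Box-rule on 4 via w0Rw0]
7. p, w0   [or-rule on 6 (branches; this branch)]
8. not (not q implies r), w1   [neg-Box-rule on 3: fresh world w1, w0Rw1]
9. not q, w1   [neg-implies-rule on 8]
10. not r, w1   [neg-implies-rule on 8]
11. r or p, w1   [Box-rule on 4 via w0Rw1]
12. p, w1   [or-rule on 11 (branches; this branch)]
13. not (r or p), w2   [Dia-rule on 5: fresh world w2, w0Rw2]
14. not r, w2   [neg-or-rule on 13]
15. not p, w2   [neg-or-rule on 13]
16. r or p, w2   [Box-rule on 4 via w0Rw2]
17. p, w2   [or-rule on 16 (branches; this branch)]
Accessibility: w0Rw0, w0Rw1, w0Rw2, w1Rw1, w2Rw2
Branch closes: p and not p both at w2.
Every branch of the negation's tableau closes; the branch above is one of them.

Valid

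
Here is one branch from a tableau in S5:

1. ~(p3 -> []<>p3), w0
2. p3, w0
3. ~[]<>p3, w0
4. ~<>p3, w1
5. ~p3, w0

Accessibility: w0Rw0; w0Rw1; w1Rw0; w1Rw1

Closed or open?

Closed

Both p3 and ~p3 appear at w0.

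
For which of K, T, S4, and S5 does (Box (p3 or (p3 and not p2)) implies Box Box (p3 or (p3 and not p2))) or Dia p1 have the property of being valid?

S4-tableau for the negation not ((Box (p3 or (p3 and not p2)) implies Box Box (p3 or (p3 and not p2))) or Dia p1):
1. not ((Box (p3 or (p3 and not p2)) implies Box Box (p3 or (p3 and not p2))) or Dia p1), w0
2. not (Box (p3 or (p3 and not p2)) implies Box Box (p3 or (p3 and not p2))), w0
3. not Dia p1, w0
4. Box (p3 or (p3 and not p2)), w0
5. not Box Box (p3 or (p3 and not p2)), w0
6. not p1, w0
7. p3 or (p3 and not p2), w0
8. p3 and not p2, w0
9. p3, w0
10. not p2, w0
11. not Box (p3 or (p3 and not p2)), w1
12. not p1, w1
13. p3 or (p3 and not p2), w1
14. p3 and not p2, w1
15. p3, w1
16. not p2, w1
17. not (p3 or (p3 and not p2)), w2
18. not p3, w2
19. not (p3 and not p2), w2
20. not p1, w2
21. p3 or (p3 and not p2), w2
22. p2, w2
23. p3 and not p2, w2
24. p3, w2
25. not p2, w2
Accessibility: w0Rw0, w0Rw1, w0Rw2, w1Rw1, w1Rw2, w2Rw2
Branch closes: p3 and not p3 both at w2.
Every branch closes (one shown): valid in S4, hence also in S5 (every theorem of S4 is a theorem of S5).
T-tableau for the negation not ((Box (p3 or (p3 and not p2)) implies Box Box (p3 or (p3 and not p2))) or Dia p1):
1. not ((Box (p3 or (p3 and not p2)) implies Box Box (p3 or (p3 and not p2))) or Dia p1), w0
2. not (Box (p3 or (p3 and not p2)) implies Box Box (p3 or (p3 and not p2))), w0
3. not Dia p1, w0
4. Box (p3 or (p3 and not p2)), w0
5. not Box Box (p3 or (p3 and not p2)), w0
6. not p1, w0
7. p3 or (p3 and not p2), w0
8. p3 and not p2, w0
9. p3, w0
10. not p2, w0
11. not Box (p3 or (p3 and not p2)), w1
12. not p1, w1
13. p3 or (p3 and not p2), w1
14. p3 and not p2, w1
15. p3, w1
16. not p2, w1
17. not (p3 or (p3 and not p2)), w2
18. not p3, w2
19. not (p3 and not p2), w2
20. p2, w2
Accessibility: w0Rw0, w0Rw1, w1Rw1, w1Rw2, w2Rw2
Complete open branch: countermodel on a T-frame, so not valid in T, nor in K (the same frame is also a K-frame).

S4, S5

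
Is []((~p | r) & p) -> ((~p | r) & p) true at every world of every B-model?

Yes, valid

Tableau for the negation ~([]((~p | r) & p) -> ((~p | r) & p)):
1. ~([]((~p | r) & p) -> ((~p | r) & p)), 0
2. []((~p | r) & p), 0
3. ~((~p | r) & p), 0
4. (~p | r) & p, 0
5. ~p | r, 0
6. p, 0
7. ~(~p | r), 0
8. ~r, 0
9. r, 0
Accessibility: 0R0
Branch closes: r and ~r both at 0.
All branches of the negation close; one closing branch shown above.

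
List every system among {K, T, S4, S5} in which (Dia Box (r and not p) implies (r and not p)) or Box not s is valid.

S5

S5-tableau for the negation not ((Dia Box (r and not p) implies (r and not p)) or Box not s):
1. not ((Dia Box (r and not p) implies (r and not p)) or Box not s), 0
2. not (Dia Box (r and not p) implies (r and not p)), 0
3. not Box not s, 0
4. Dia Box (r and not p), 0
5. not (r and not p), 0
6. p, 0
7. s, 1
8. Box (r and not p), 2
9. r and not p, 0
10. r, 0
11. not p, 0
Accessibility: 0R0, 0R1, 0R2, 1R0, 1R1, 1R2, 2R0, 2R1, 2R2
Branch closes: p and not p both at 0.
Every branch closes (one shown): valid in S5.
S4-tableau for the negation not ((Dia Box (r and not p) implies (r and not p)) or Box not s):
1. not ((Dia Box (r and not p) implies (r and not p)) or Box not s), 0
2. not (Dia Box (r and not p) implies (r and not p)), 0
3. not Box not s, 0
4. Dia Box (r and not p), 0
5. not (r and not p), 0
6. p, 0
7. s, 1
8. Box (r and not p), 2
9. r and not p, 2
10. r, 2
11. not p, 2
Accessibility: 0R0, 0R1, 0R2, 1R1, 2R2
Complete open branch: countermodel on an S4-frame, so not valid in S4, nor in K, T (the same frame is also a K-frame and a T-frame).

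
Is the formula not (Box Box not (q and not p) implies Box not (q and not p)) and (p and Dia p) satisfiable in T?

No, unsatisfiable

1. not (Box Box not (q and not p) implies Box not (q and not p)) and (p and Dia p), 0
2. not (Box Box not (q and not p) implies Box not (q and not p)), 0
3. p and Dia p, 0
4. Box Box not (q and not p), 0
5. not Box not (q and not p), 0
6. p, 0
7. Dia p, 0
8. Box not (q and not p), 0
9. not (q and not p), 0
10. q and not p, 1
11. q, 1
12. not p, 1
13. Box not (q and not p), 1
14. not (q and not p), 1
15. p, 1
Accessibility: 0R0, 0R1, 1R1
Branch closes: p and not p both at 1.
Every branch closes; the branch above is one of them.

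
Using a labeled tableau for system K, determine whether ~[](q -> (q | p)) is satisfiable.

Unsatisfiable (every branch closes)

1. ~[](q -> (q | p)), w0
2. ~(q -> (q | p)), w1
3. q, w1
4. ~(q | p), w1
5. ~q, w1
6. ~p, w1
Accessibility: w0Rw1
Branch closes: q and ~q both at w1.
(One branch shown.) All branches close.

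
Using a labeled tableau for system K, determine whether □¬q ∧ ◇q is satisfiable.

Unsatisfiable

1. □¬q ∧ ◇q, w0
2. □¬q, w0
3. ◇q, w0
4. q, w1
5. ¬q, w1
Accessibility: w0Rw1
Branch closes: q and ¬q both at w1.
Every branch closes; the branch above is one of them.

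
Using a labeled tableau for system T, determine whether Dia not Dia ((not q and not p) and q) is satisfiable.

1. Dia not Dia ((not q and not p) and q), 0
2. not Dia ((not q and not p) and q), 1
3. not ((not q and not p) and q), 1
4. not q, 1
Accessibility: 0R0, 0R1, 1R1

Yes, satisfiable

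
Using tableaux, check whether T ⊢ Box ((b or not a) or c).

Tableau for the negation not Box ((b or not a) or c):
1. not Box ((b or not a) or c), u
2. not ((b or not a) or c), v   [neg-Box-rule on 1: fresh world v, uRv]
3. not (b or not a), v   [neg-or-rule on 2]
4. not c, v   [neg-or-rule on 2]
5. not b, v   [neg-or-rule on 3]
6. a, v   [neg-or-rule on 3]
Accessibility: uRu, uRv, vRv
The negation has an open branch (countermodel exists).

Not valid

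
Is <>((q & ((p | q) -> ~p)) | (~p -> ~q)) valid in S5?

Yes, valid

Tableau for the negation ~<>((q & ((p | q) -> ~p)) | (~p -> ~q)):
1. ~<>((q & ((p | q) -> ~p)) | (~p -> ~q)), 0
2. ~((q & ((p | q) -> ~p)) | (~p -> ~q)), 0
3. ~(q & ((p | q) -> ~p)), 0
4. ~(~p -> ~q), 0
5. ~p, 0
6. q, 0
7. ~((p | q) -> ~p), 0
8. p | q, 0
9. p, 0
Accessibility: 0R0
Branch closes: p and ~p both at 0.
Every branch of the negation's tableau closes; the branch above is one of them.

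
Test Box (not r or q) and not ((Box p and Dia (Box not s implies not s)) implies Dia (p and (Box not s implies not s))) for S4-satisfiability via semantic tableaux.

Unsatisfiable

1. Box (not r or q) and not ((Box p and Dia (Box not s implies not s)) implies Dia (p and (Box not s implies not s))), u
2. Box (not r or q), u
3. not ((Box p and Dia (Box not s implies not s)) implies Dia (p and (Box not s implies not s))), u
4. Box p and Dia (Box not s implies not s), u
5. not Dia (p and (Box not s implies not s)), u
6. Box p, u
7. Dia (Box not s implies not s), u
8. not r or q, u
9. not (p and (Box not s implies not s)), u
10. p, u
11. q, u
12. not (Box not s implies not s), u
13. Box not s, u
14. s, u
15. not s, u
Accessibility: uRu
Branch closes: s and not s both at u.
All branches of the tableau close; one closing branch shown above.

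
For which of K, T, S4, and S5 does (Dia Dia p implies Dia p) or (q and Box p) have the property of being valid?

S4-tableau for the negation not ((Dia Dia p implies Dia p) or (q and Box p)):
1. not ((Dia Dia p implies Dia p) or (q and Box p)), u
2. not (Dia Dia p implies Dia p), u
3. not (q and Box p), u
4. Dia Dia p, u
5. not Dia p, u
6. not p, u
7. not Box p, u
8. Dia p, v
9. not p, v
10. not p, w
11. p, x
12. not p, x
Accessibility: uRu, uRv, uRw, uRx, vRv, vRx, wRw, xRx
Branch closes: p and not p both at x.
Every branch closes (one shown): valid in S4, hence also in S5 (every theorem of S4 is a theorem of S5).
T-tableau for the negation not ((Dia Dia p implies Dia p) or (q and Box p)):
1. not ((Dia Dia p implies Dia p) or (q and Box p)), u
2. not (Dia Dia p implies Dia p), u
3. not (q and Box p), u
4. Dia Dia p, u
5. not Dia p, u
6. not p, u
7. not Box p, u
8. Dia p, v
9. not p, v
10. not p, w
11. p, x
Accessibility: uRu, uRv, uRw, vRv, vRx, wRw, xRx
Complete open branch: countermodel on a T-frame, so not valid in T, nor in K (the same frame is also a K-frame).

S4, S5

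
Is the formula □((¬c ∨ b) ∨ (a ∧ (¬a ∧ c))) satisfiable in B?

1. □((¬c ∨ b) ∨ (a ∧ (¬a ∧ c))), 0
2. (¬c ∨ b) ∨ (a ∧ (¬a ∧ c)), 0   [□-rule on 1 via 0R0]
3. ¬c ∨ b, 0   [∨-rule on 2 (branches; this branch)]
4. b, 0   [∨-rule on 3 (branches; this branch)]
Accessibility: 0R0

Yes, satisfiable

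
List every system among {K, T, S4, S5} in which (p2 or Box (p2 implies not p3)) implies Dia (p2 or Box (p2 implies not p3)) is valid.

T-tableau for the negation not ((p2 or Box (p2 implies not p3)) implies Dia (p2 or Box (p2 implies not p3))):
1. not ((p2 or Box (p2 implies not p3)) implies Dia (p2 or Box (p2 implies not p3))), u
2. p2 or Box (p2 implies not p3), u   [neg-implies-rule on 1]
3. not Dia (p2 or Box (p2 implies not p3)), u   [neg-implies-rule on 1]
4. not (p2 or Box (p2 implies not p3)), u   [neg-Dia-rule on 3 via uRu]
5. not p2, u   [neg-or-rule on 4]
6. not Box (p2 implies not p3), u   [neg-or-rule on 4]
7. Box (p2 implies not p3), u   [or-rule on 2 (branches; this branch)]
8. p2 implies not p3, u   [Box-rule on 7 via uRu]
9. not p3, u   [implies-rule on 8 (branches; this branch)]
10. not (p2 implies not p3), v   [neg-Box-rule on 6: fresh world v, uRv]
11. p2, v   [neg-implies-rule on 10]
12. p3, v   [neg-implies-rule on 10]
13. not (p2 or Box (p2 implies not p3)), v   [neg-Dia-rule on 3 via uRv]
14. not p2, v   [neg-or-rule on 13]
15. not Box (p2 implies not p3), v   [neg-or-rule on 13]
Accessibility: uRu, uRv, vRv
Branch closes: p2 and not p2 both at v.
Every branch closes (one shown): valid in T, hence also in S4, S5 (every theorem of T is a theorem of S4 and S5).
K-tableau for the negation not ((p2 or Box (p2 implies not p3)) implies Dia (p2 or Box (p2 implies not p3))):
1. not ((p2 or Box (p2 implies not p3)) implies Dia (p2 or Box (p2 implies not p3))), u
2. p2 or Box (p2 implies not p3), u   [neg-implies-rule on 1]
3. not Dia (p2 or Box (p2 implies not p3)), u   [neg-implies-rule on 1]
4. Box (p2 implies not p3), u   [or-rule on 2 (branches; this branch)]
Complete open branch: countermodel on a K-frame, so not valid in K.

T, S4, S5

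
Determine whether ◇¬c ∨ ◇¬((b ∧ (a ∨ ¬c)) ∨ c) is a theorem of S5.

Tableau for the negation ¬(◇¬c ∨ ◇¬((b ∧ (a ∨ ¬c)) ∨ c)):
1. ¬(◇¬c ∨ ◇¬((b ∧ (a ∨ ¬c)) ∨ c)), 0
2. ¬◇¬c, 0
3. ¬◇¬((b ∧ (a ∨ ¬c)) ∨ c), 0
4. c, 0
5. (b ∧ (a ∨ ¬c)) ∨ c, 0
Accessibility: 0R0
The negation has an open branch (countermodel exists).

Invalid (countermodel exists)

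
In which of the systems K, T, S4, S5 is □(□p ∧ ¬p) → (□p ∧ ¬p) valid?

T, S4, S5

T-tableau for the negation ¬(□(□p ∧ ¬p) → (□p ∧ ¬p)):
1. ¬(□(□p ∧ ¬p) → (□p ∧ ¬p)), w0
2. □(□p ∧ ¬p), w0   [¬→-rule on 1]
3. ¬(□p ∧ ¬p), w0   [¬→-rule on 1]
4. □p ∧ ¬p, w0   [□-rule on 2 via w0Rw0]
5. □p, w0   [∧-rule on 4]
6. ¬p, w0   [∧-rule on 4]
7. p, w0   [□-rule on 5 via w0Rw0]
Accessibility: w0Rw0
Branch closes: p and ¬p both at w0.
Every branch closes (one shown): valid in T, hence also in S4, S5 (every theorem of T is a theorem of S4 and S5).
K-tableau for the negation ¬(□(□p ∧ ¬p) → (□p ∧ ¬p)):
1. ¬(□(□p ∧ ¬p) → (□p ∧ ¬p)), w0
2. □(□p ∧ ¬p), w0   [¬→-rule on 1]
3. ¬(□p ∧ ¬p), w0   [¬→-rule on 1]
4. p, w0   [¬∧-rule on 3 (branches; this branch)]
Complete open branch: countermodel on a K-frame, so not valid in K.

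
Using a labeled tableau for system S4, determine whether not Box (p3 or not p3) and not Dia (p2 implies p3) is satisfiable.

Unsatisfiable

1. not Box (p3 or not p3) and not Dia (p2 implies p3), w0
2. not Box (p3 or not p3), w0
3. not Dia (p2 implies p3), w0
4. not (p2 implies p3), w0
5. p2, w0
6. not p3, w0
7. not (p3 or not p3), w1
8. not p3, w1
9. p3, w1
Accessibility: w0Rw0, w0Rw1, w1Rw1
Branch closes: p3 and not p3 both at w1.
(One branch shown.) All branches close.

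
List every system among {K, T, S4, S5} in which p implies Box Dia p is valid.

S4-tableau for the negation not (p implies Box Dia p):
1. not (p implies Box Dia p), w0
2. p, w0
3. not Box Dia p, w0
4. not Dia p, w1
5. not p, w1
Accessibility: w0Rw0, w0Rw1, w1Rw1
Complete open branch: countermodel on an S4-frame, so not valid in S4, nor in K, T (the same frame is also a K-frame and a T-frame).
S5-tableau for the negation not (p implies Box Dia p):
1. not (p implies Box Dia p), w0
2. p, w0
3. not Box Dia p, w0
4. not Dia p, w1
5. not p, w0
Accessibility: w0Rw0, w0Rw1, w1Rw0, w1Rw1
Branch closes: p and not p both at w0.
Every branch closes (one shown): valid in S5.

S5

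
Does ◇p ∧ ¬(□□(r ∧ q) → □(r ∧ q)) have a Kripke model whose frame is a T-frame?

Unsatisfiable

1. ◇p ∧ ¬(□□(r ∧ q) → □(r ∧ q)), u
2. ◇p, u   [∧-rule on 1]
3. ¬(□□(r ∧ q) → □(r ∧ q)), u   [∧-rule on 1]
4. □□(r ∧ q), u   [¬→-rule on 3]
5. ¬□(r ∧ q), u   [¬→-rule on 3]
6. □(r ∧ q), u   [□-rule on 4 via uRu]
7. r ∧ q, u   [□-rule on 6 via uRu]
8. r, u   [∧-rule on 7]
9. q, u   [∧-rule on 7]
10. p, v   [◇-rule on 2: fresh world v, uRv]
11. □(r ∧ q), v   [□-rule on 4 via uRv]
12. r ∧ q, v   [□-rule on 6 via uRv]
13. r, v   [∧-rule on 12]
14. q, v   [∧-rule on 12]
15. ¬(r ∧ q), w   [¬□-rule on 5: fresh world w, uRw]
16. □(r ∧ q), w   [□-rule on 4 via uRw]
17. r ∧ q, w   [□-rule on 6 via uRw]
18. r, w   [∧-rule on 17]
19. q, w   [∧-rule on 17]
20. ¬q, w   [¬∧-rule on 15 (branches; this branch)]
Accessibility: uRu, uRv, uRw, vRv, wRw
Branch closes: q and ¬q both at w.
Every branch closes; the branch above is one of them.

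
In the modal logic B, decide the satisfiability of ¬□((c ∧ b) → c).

No, unsatisfiable

1. ¬□((c ∧ b) → c), u
2. ¬((c ∧ b) → c), v
3. c ∧ b, v
4. ¬c, v
5. c, v
6. b, v
Accessibility: uRu, uRv, vRu, vRv
Branch closes: c and ¬c both at v.
All branches of the tableau close; one closing branch shown above.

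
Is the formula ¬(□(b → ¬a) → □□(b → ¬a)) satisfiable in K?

1. ¬(□(b → ¬a) → □□(b → ¬a)), 0
2. □(b → ¬a), 0
3. ¬□□(b → ¬a), 0
4. ¬□(b → ¬a), 1
5. b → ¬a, 1
6. ¬a, 1
7. ¬(b → ¬a), 2
8. b, 2
9. a, 2
Accessibility: 0R1, 1R2

Satisfiable (open branch found)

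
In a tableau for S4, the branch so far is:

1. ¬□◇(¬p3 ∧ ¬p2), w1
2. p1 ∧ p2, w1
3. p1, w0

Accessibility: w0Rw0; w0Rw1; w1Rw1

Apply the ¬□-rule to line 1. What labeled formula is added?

a fresh world w2 with w1Rw2, and ¬◇(¬p3 ∧ ¬p2) at w2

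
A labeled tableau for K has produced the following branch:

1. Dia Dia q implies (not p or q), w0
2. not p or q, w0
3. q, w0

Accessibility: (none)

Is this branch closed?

No world carries both an atom and its negation.

Open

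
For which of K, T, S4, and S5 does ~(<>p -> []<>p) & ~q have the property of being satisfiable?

S5-tableau for the formula:
1. ~(<>p -> []<>p) & ~q, u
2. ~(<>p -> []<>p), u
3. ~q, u
4. <>p, u
5. ~[]<>p, u
6. p, v
7. ~<>p, w
8. ~p, u
9. ~p, v
Accessibility: uRu, uRv, uRw, vRu, vRv, vRw, wRu, wRv, wRw
Branch closes: p and ~p both at v.
Every branch closes (one shown): unsatisfiable in S5.
S4-tableau for the formula:
1. ~(<>p -> []<>p) & ~q, u
2. ~(<>p -> []<>p), u
3. ~q, u
4. <>p, u
5. ~[]<>p, u
6. p, v
7. ~<>p, w
8. ~p, w
Accessibility: uRu, uRv, uRw, vRv, wRw
Complete open branch: satisfiable in S4, hence also in K, T (this S4-model is also a K-model and a T-model).

K, T, S4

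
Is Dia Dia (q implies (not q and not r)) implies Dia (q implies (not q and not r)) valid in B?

Not valid

Tableau for the negation not (Dia Dia (q implies (not q and not r)) implies Dia (q implies (not q and not r))):
1. not (Dia Dia (q implies (not q and not r)) implies Dia (q implies (not q and not r))), u
2. Dia Dia (q implies (not q and not r)), u   [neg-implies-rule on 1]
3. not Dia (q implies (not q and not r)), u   [neg-implies-rule on 1]
4. not (q implies (not q and not r)), u   [neg-Dia-rule on 3 via uRu]
5. q, u   [neg-implies-rule on 4]
6. not (not q and not r), u   [neg-implies-rule on 4]
7. r, u   [neg-and-rule on 6 (branches; this branch)]
8. Dia (q implies (not q and not r)), v   [Dia-rule on 2: fresh world v, uRv]
9. not (q implies (not q and not r)), v   [neg-Dia-rule on 3 via uRv]
10. q, v   [neg-implies-rule on 9]
11. not (not q and not r), v   [neg-implies-rule on 9]
12. r, v   [neg-and-rule on 11 (branches; this branch)]
13. q implies (not q and not r), w   [Dia-rule on 8: fresh world w, vRw]
14. not q and not r, w   [implies-rule on 13 (branches; this branch)]
15. not q, w   [and-rule on 14]
16. not r, w   [and-rule on 14]
Accessibility: uRu, uRv, vRu, vRv, vRw, wRv, wRw
The negation has an open branch (countermodel exists).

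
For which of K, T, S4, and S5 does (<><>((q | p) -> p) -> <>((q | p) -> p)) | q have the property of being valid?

K-tableau for the negation ~((<><>((q | p) -> p) -> <>((q | p) -> p)) | q):
1. ~((<><>((q | p) -> p) -> <>((q | p) -> p)) | q), 0
2. ~(<><>((q | p) -> p) -> <>((q | p) -> p)), 0   [~|-rule on 1]
3. ~q, 0   [~|-rule on 1]
4. <><>((q | p) -> p), 0   [~->-rule on 2]
5. ~<>((q | p) -> p), 0   [~->-rule on 2]
6. <>((q | p) -> p), 1   [<>-rule on 4: fresh world 1, 0R1]
7. ~((q | p) -> p), 1   [~<>-rule on 5 via 0R1]
8. q | p, 1   [~->-rule on 7]
9. ~p, 1   [~->-rule on 7]
10. q, 1   [|-rule on 8 (branches; this branch)]
11. (q | p) -> p, 2   [<>-rule on 6: fresh world 2, 1R2]
12. p, 2   [->-rule on 11 (branches; this branch)]
Accessibility: 0R1, 1R2
Complete open branch: countermodel on a K-frame, so not valid in K.
T-tableau for the negation ~((<><>((q | p) -> p) -> <>((q | p) -> p)) | q):
1. ~((<><>((q | p) -> p) -> <>((q | p) -> p)) | q), 0
2. ~(<><>((q | p) -> p) -> <>((q | p) -> p)), 0   [~|-rule on 1]
3. ~q, 0   [~|-rule on 1]
4. <><>((q | p) -> p), 0   [~->-rule on 2]
5. ~<>((q | p) -> p), 0   [~->-rule on 2]
6. ~((q | p) -> p), 0   [~<>-rule on 5 via 0R0]
7. q | p, 0   [~->-rule on 6]
8. ~p, 0   [~->-rule on 6]
9. p, 0   [|-rule on 7 (branches; this branch)]
Accessibility: 0R0
Branch closes: p and ~p both at 0.
Every branch closes (one shown): valid in T, hence also in S4, S5 (every theorem of T is a theorem of S4 and S5).

T, S4, S5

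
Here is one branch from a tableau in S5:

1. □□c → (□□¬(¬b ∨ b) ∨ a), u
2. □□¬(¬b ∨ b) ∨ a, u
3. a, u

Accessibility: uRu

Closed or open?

There is no literal clash: for every atom and world, at most one sign appears.

Not closed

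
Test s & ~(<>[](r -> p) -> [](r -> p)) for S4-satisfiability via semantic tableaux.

1. s & ~(<>[](r -> p) -> [](r -> p)), w0
2. s, w0
3. ~(<>[](r -> p) -> [](r -> p)), w0
4. <>[](r -> p), w0
5. ~[](r -> p), w0
6. [](r -> p), w1
7. r -> p, w1
8. p, w1
9. ~(r -> p), w2
10. r, w2
11. ~p, w2
Accessibility: w0Rw0, w0Rw1, w0Rw2, w1Rw1, w2Rw2

Yes, satisfiable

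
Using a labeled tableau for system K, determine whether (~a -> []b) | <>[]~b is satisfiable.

Satisfiable

1. (~a -> []b) | <>[]~b, w0
2. <>[]~b, w0
3. []~b, w1
Accessibility: w0Rw1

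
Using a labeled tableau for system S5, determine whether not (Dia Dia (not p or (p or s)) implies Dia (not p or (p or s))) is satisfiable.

Unsatisfiable

1. not (Dia Dia (not p or (p or s)) implies Dia (not p or (p or s))), 0
2. Dia Dia (not p or (p or s)), 0   [neg-implies-rule on 1]
3. not Dia (not p or (p or s)), 0   [neg-implies-rule on 1]
4. not (not p or (p or s)), 0   [neg-Dia-rule on 3 via 0R0]
5. p, 0   [neg-or-rule on 4]
6. not (p or s), 0   [neg-or-rule on 4]
7. not p, 0   [neg-or-rule on 6]
8. not s, 0   [neg-or-rule on 6]
Accessibility: 0R0
Branch closes: p and not p both at 0.
All branches of the tableau close; one closing branch shown above.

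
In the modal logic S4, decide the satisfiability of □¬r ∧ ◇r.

Unsatisfiable (every branch closes)

1. □¬r ∧ ◇r, u
2. □¬r, u   [∧-rule on 1]
3. ◇r, u   [∧-rule on 1]
4. ¬r, u   [□-rule on 2 via uRu]
5. r, v   [◇-rule on 3: fresh world v, uRv]
6. ¬r, v   [□-rule on 2 via uRv]
Accessibility: uRu, uRv, vRv
Branch closes: r and ¬r both at v.
Every branch closes; the branch above is one of them.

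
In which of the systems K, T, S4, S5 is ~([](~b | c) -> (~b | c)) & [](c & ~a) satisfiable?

K

T-tableau for the formula:
1. ~([](~b | c) -> (~b | c)) & [](c & ~a), 0
2. ~([](~b | c) -> (~b | c)), 0
3. [](c & ~a), 0
4. [](~b | c), 0
5. ~(~b | c), 0
6. b, 0
7. ~c, 0
8. c & ~a, 0
9. c, 0
10. ~a, 0
Accessibility: 0R0
Branch closes: c and ~c both at 0.
Every branch closes (one shown): unsatisfiable in T, hence also in S4, S5 (every S4/S5-frame is a T-frame).
K-tableau for the formula:
1. ~([](~b | c) -> (~b | c)) & [](c & ~a), 0
2. ~([](~b | c) -> (~b | c)), 0
3. [](c & ~a), 0
4. [](~b | c), 0
5. ~(~b | c), 0
6. b, 0
7. ~c, 0
Complete open branch: satisfiable in K.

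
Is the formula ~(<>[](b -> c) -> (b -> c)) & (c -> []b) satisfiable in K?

Yes, satisfiable

1. ~(<>[](b -> c) -> (b -> c)) & (c -> []b), w0
2. ~(<>[](b -> c) -> (b -> c)), w0
3. c -> []b, w0
4. <>[](b -> c), w0
5. ~(b -> c), w0
6. b, w0
7. ~c, w0
8. []b, w0
9. [](b -> c), w1
10. b, w1
Accessibility: w0Rw1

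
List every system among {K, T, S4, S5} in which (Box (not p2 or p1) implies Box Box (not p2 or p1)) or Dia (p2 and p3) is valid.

T-tableau for the negation not ((Box (not p2 or p1) implies Box Box (not p2 or p1)) or Dia (p2 and p3)):
1. not ((Box (not p2 or p1) implies Box Box (not p2 or p1)) or Dia (p2 and p3)), 0
2. not (Box (not p2 or p1) implies Box Box (not p2 or p1)), 0
3. not Dia (p2 and p3), 0
4. Box (not p2 or p1), 0
5. not Box Box (not p2 or p1), 0
6. not (p2 and p3), 0
7. not p2 or p1, 0
8. not p3, 0
9. p1, 0
10. not Box (not p2 or p1), 1
11. not (p2 and p3), 1
12. not p2 or p1, 1
13. not p3, 1
14. p1, 1
15. not (not p2 or p1), 2
16. p2, 2
17. not p1, 2
Accessibility: 0R0, 0R1, 1R1, 1R2, 2R2
Complete open branch: countermodel on a T-frame, so not valid in T, nor in K (the same frame is also a K-frame).
S4-tableau for the negation not ((Box (not p2 or p1) implies Box Box (not p2 or p1)) or Dia (p2 and p3)):
1. not ((Box (not p2 or p1) implies Box Box (not p2 or p1)) or Dia (p2 and p3)), 0
2. not (Box (not p2 or p1) implies Box Box (not p2 or p1)), 0
3. not Dia (p2 and p3), 0
4. Box (not p2 or p1), 0
5. not Box Box (not p2 or p1), 0
6. not (p2 and p3), 0
7. not p2 or p1, 0
8. not p3, 0
9. p1, 0
10. not Box (not p2 or p1), 1
11. not (p2 and p3), 1
12. not p2 or p1, 1
13. not p3, 1
14. p1, 1
15. not (not p2 or p1), 2
16. p2, 2
17. not p1, 2
18. not (p2 and p3), 2
19. not p2 or p1, 2
20. not p3, 2
21. p1, 2
Accessibility: 0R0, 0R1, 0R2, 1R1, 1R2, 2R2
Branch closes: p1 and not p1 both at 2.
Every branch closes (one shown): valid in S4, hence also in S5 (every theorem of S4 is a theorem of S5).

S4, S5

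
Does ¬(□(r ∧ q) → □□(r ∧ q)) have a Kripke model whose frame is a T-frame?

1. ¬(□(r ∧ q) → □□(r ∧ q)), w0
2. □(r ∧ q), w0   [¬→-rule on 1]
3. ¬□□(r ∧ q), w0   [¬→-rule on 1]
4. r ∧ q, w0   [□-rule on 2 via w0Rw0]
5. r, w0   [∧-rule on 4]
6. q, w0   [∧-rule on 4]
7. ¬□(r ∧ q), w1   [¬□-rule on 3: fresh world w1, w0Rw1]
8. r ∧ q, w1   [□-rule on 2 via w0Rw1]
9. r, w1   [∧-rule on 8]
10. q, w1   [∧-rule on 8]
11. ¬(r ∧ q), w2   [¬□-rule on 7: fresh world w2, w1Rw2]
12. ¬q, w2   [¬∧-rule on 11 (branches; this branch)]
Accessibility: w0Rw0, w0Rw1, w1Rw1, w1Rw2, w2Rw2

Yes, satisfiable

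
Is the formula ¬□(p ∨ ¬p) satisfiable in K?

No, unsatisfiable

1. ¬□(p ∨ ¬p), u
2. ¬(p ∨ ¬p), v
3. ¬p, v
4. p, v
Accessibility: uRv
Branch closes: p and ¬p both at v.
All branches of the tableau close; one closing branch shown above.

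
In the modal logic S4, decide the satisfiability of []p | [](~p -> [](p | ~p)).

Yes, satisfiable

1. []p | [](~p -> [](p | ~p)), 0
2. [](~p -> [](p | ~p)), 0
3. ~p -> [](p | ~p), 0
4. [](p | ~p), 0
5. p | ~p, 0
6. ~p, 0
Accessibility: 0R0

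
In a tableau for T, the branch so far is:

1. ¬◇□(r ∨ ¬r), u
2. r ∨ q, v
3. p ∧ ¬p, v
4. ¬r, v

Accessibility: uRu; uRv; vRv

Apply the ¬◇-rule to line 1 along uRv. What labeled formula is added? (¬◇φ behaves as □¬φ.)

¬□(r ∨ ¬r), v

¬◇φ behaves as □¬φ: propagate the negated body to each accessible world.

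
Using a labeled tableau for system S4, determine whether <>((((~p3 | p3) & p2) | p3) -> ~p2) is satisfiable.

1. <>((((~p3 | p3) & p2) | p3) -> ~p2), 0
2. (((~p3 | p3) & p2) | p3) -> ~p2, 1   [<>-rule on 1: fresh world 1, 0R1]
3. ~p2, 1   [->-rule on 2 (branches; this branch)]
Accessibility: 0R0, 0R1, 1R1

Satisfiable (open branch found)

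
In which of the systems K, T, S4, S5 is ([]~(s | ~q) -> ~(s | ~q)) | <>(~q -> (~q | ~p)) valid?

T, S4, S5

K-tableau for the negation ~(([]~(s | ~q) -> ~(s | ~q)) | <>(~q -> (~q | ~p))):
1. ~(([]~(s | ~q) -> ~(s | ~q)) | <>(~q -> (~q | ~p))), 0
2. ~([]~(s | ~q) -> ~(s | ~q)), 0
3. ~<>(~q -> (~q | ~p)), 0
4. []~(s | ~q), 0
5. s | ~q, 0
6. ~q, 0
Complete open branch: countermodel on a K-frame, so not valid in K.
T-tableau for the negation ~(([]~(s | ~q) -> ~(s | ~q)) | <>(~q -> (~q | ~p))):
1. ~(([]~(s | ~q) -> ~(s | ~q)) | <>(~q -> (~q | ~p))), 0
2. ~([]~(s | ~q) -> ~(s | ~q)), 0
3. ~<>(~q -> (~q | ~p)), 0
4. []~(s | ~q), 0
5. s | ~q, 0
6. ~(~q -> (~q | ~p)), 0
7. ~q, 0
8. ~(~q | ~p), 0
9. q, 0
10. p, 0
Accessibility: 0R0
Branch closes: q and ~q both at 0.
Every branch closes (one shown): valid in T, hence also in S4, S5 (every theorem of T is a theorem of S4 and S5).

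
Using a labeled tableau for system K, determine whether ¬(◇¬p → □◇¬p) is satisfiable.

1. ¬(◇¬p → □◇¬p), 0
2. ◇¬p, 0   [¬→-rule on 1]
3. ¬□◇¬p, 0   [¬→-rule on 1]
4. ¬p, 1   [◇-rule on 2: fresh world 1, 0R1]
5. ¬◇¬p, 2   [¬□-rule on 3: fresh world 2, 0R2]
Accessibility: 0R1, 0R2

Satisfiable (open branch found)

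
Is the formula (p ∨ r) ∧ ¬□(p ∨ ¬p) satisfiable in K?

Unsatisfiable (every branch closes)

1. (p ∨ r) ∧ ¬□(p ∨ ¬p), u
2. p ∨ r, u
3. ¬□(p ∨ ¬p), u
4. r, u
5. ¬(p ∨ ¬p), v
6. ¬p, v
7. p, v
Accessibility: uRv
Branch closes: p and ¬p both at v.
(One branch shown.) All branches close.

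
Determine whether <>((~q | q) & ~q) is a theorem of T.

Not valid

Tableau for the negation ~<>((~q | q) & ~q):
1. ~<>((~q | q) & ~q), w0
2. ~((~q | q) & ~q), w0   [~<>-rule on 1 via w0Rw0]
3. q, w0   [~&-rule on 2 (branches; this branch)]
Accessibility: w0Rw0
The negation has an open branch (countermodel exists).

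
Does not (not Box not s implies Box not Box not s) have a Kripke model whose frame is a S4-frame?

Satisfiable (open branch found)

1. not (not Box not s implies Box not Box not s), w0
2. not Box not s, w0
3. not Box not Box not s, w0
4. s, w1
5. Box not s, w2
6. not s, w2
Accessibility: w0Rw0, w0Rw1, w0Rw2, w1Rw1, w2Rw2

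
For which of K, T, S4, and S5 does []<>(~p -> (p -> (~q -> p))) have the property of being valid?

K-tableau for the negation ~[]<>(~p -> (p -> (~q -> p))):
1. ~[]<>(~p -> (p -> (~q -> p))), w0
2. ~<>(~p -> (p -> (~q -> p))), w1   [~[]-rule on 1: fresh world w1, w0Rw1]
Accessibility: w0Rw1
Complete open branch: countermodel on a K-frame, so not valid in K.
T-tableau for the negation ~[]<>(~p -> (p -> (~q -> p))):
1. ~[]<>(~p -> (p -> (~q -> p))), w0
2. ~<>(~p -> (p -> (~q -> p))), w1   [~[]-rule on 1: fresh world w1, w0Rw1]
3. ~(~p -> (p -> (~q -> p))), w1   [~<>-rule on 2 via w1Rw1]
4. ~p, w1   [~->-rule on 3]
5. ~(p -> (~q -> p)), w1   [~->-rule on 3]
6. p, w1   [~->-rule on 5]
7. ~(~q -> p), w1   [~->-rule on 5]
Accessibility: w0Rw0, w0Rw1, w1Rw1
Branch closes: p and ~p both at w1.
Every branch closes (one shown): valid in T, hence also in S4, S5 (every theorem of T is a theorem of S4 and S5).

T, S4, S5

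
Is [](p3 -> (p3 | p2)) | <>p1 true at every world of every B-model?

Tableau for the negation ~([](p3 -> (p3 | p2)) | <>p1):
1. ~([](p3 -> (p3 | p2)) | <>p1), w0
2. ~[](p3 -> (p3 | p2)), w0
3. ~<>p1, w0
4. ~p1, w0
5. ~(p3 -> (p3 | p2)), w1
6. p3, w1
7. ~(p3 | p2), w1
8. ~p3, w1
9. ~p2, w1
Accessibility: w0Rw0, w0Rw1, w1Rw0, w1Rw1
Branch closes: p3 and ~p3 both at w1.
All branches of the negation close; one closing branch shown above.

Yes, valid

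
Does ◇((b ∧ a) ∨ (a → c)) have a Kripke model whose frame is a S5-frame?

1. ◇((b ∧ a) ∨ (a → c)), u
2. (b ∧ a) ∨ (a → c), v   [◇-rule on 1: fresh world v, uRv]
3. a → c, v   [∨-rule on 2 (branches; this branch)]
4. c, v   [→-rule on 3 (branches; this branch)]
Accessibility: uRu, uRv, vRu, vRv

Satisfiable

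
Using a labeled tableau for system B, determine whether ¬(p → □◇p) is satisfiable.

Unsatisfiable (every branch closes)

1. ¬(p → □◇p), w0
2. p, w0
3. ¬□◇p, w0
4. ¬◇p, w1
5. ¬p, w0
Accessibility: w0Rw0, w0Rw1, w1Rw0, w1Rw1
Branch closes: p and ¬p both at w0.
(One branch shown.) All branches close.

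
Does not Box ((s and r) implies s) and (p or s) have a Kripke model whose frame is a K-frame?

Unsatisfiable (every branch closes)

1. not Box ((s and r) implies s) and (p or s), 0
2. not Box ((s and r) implies s), 0
3. p or s, 0
4. s, 0
5. not ((s and r) implies s), 1
6. s and r, 1
7. not s, 1
8. s, 1
9. r, 1
Accessibility: 0R1
Branch closes: s and not s both at 1.
(One branch shown.) All branches close.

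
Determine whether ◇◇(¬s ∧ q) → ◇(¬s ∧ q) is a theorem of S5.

Tableau for the negation ¬(◇◇(¬s ∧ q) → ◇(¬s ∧ q)):
1. ¬(◇◇(¬s ∧ q) → ◇(¬s ∧ q)), w0
2. ◇◇(¬s ∧ q), w0   [¬→-rule on 1]
3. ¬◇(¬s ∧ q), w0   [¬→-rule on 1]
4. ¬(¬s ∧ q), w0   [¬◇-rule on 3 via w0Rw0]
5. ¬q, w0   [¬∧-rule on 4 (branches; this branch)]
6. ◇(¬s ∧ q), w1   [◇-rule on 2: fresh world w1, w0Rw1]
7. ¬(¬s ∧ q), w1   [¬◇-rule on 3 via w0Rw1]
8. ¬q, w1   [¬∧-rule on 7 (branches; this branch)]
9. ¬s ∧ q, w2   [◇-rule on 6: fresh world w2, w1Rw2]
10. ¬s, w2   [∧-rule on 9]
11. q, w2   [∧-rule on 9]
12. ¬(¬s ∧ q), w2   [¬◇-rule on 3 via w0Rw2]
13. ¬q, w2   [¬∧-rule on 12 (branches; this branch)]
Accessibility: w0Rw0, w0Rw1, w0Rw2, w1Rw0, w1Rw1, w1Rw2, w2Rw0, w2Rw1, w2Rw2
Branch closes: q and ¬q both at w2.
Every branch of the negation's tableau closes; the branch above is one of them.

Valid in S5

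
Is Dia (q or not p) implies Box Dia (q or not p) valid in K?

Not valid

Tableau for the negation not (Dia (q or not p) implies Box Dia (q or not p)):
1. not (Dia (q or not p) implies Box Dia (q or not p)), 0
2. Dia (q or not p), 0   [neg-implies-rule on 1]
3. not Box Dia (q or not p), 0   [neg-implies-rule on 1]
4. q or not p, 1   [Dia-rule on 2: fresh world 1, 0R1]
5. not p, 1   [or-rule on 4 (branches; this branch)]
6. not Dia (q or not p), 2   [neg-Box-rule on 3: fresh world 2, 0R2]
Accessibility: 0R1, 0R2
The negation has an open branch (countermodel exists).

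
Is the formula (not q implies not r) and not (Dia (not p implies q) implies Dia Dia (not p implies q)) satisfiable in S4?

Unsatisfiable

1. (not q implies not r) and not (Dia (not p implies q) implies Dia Dia (not p implies q)), 0
2. not q implies not r, 0   [and-rule on 1]
3. not (Dia (not p implies q) implies Dia Dia (not p implies q)), 0   [and-rule on 1]
4. Dia (not p implies q), 0   [neg-implies-rule on 3]
5. not Dia Dia (not p implies q), 0   [neg-implies-rule on 3]
6. not Dia (not p implies q), 0   [neg-Dia-rule on 5 via 0R0]
7. not (not p implies q), 0   [neg-Dia-rule on 6 via 0R0]
8. not p, 0   [neg-implies-rule on 7]
9. not q, 0   [neg-implies-rule on 7]
10. not r, 0   [implies-rule on 2 (branches; this branch)]
11. not p implies q, 1   [Dia-rule on 4: fresh world 1, 0R1]
12. not Dia (not p implies q), 1   [neg-Dia-rule on 5 via 0R1]
13. not (not p implies q), 1   [neg-Dia-rule on 6 via 0R1]
14. not p, 1   [neg-implies-rule on 13]
15. not q, 1   [neg-implies-rule on 13]
16. q, 1   [implies-rule on 11 (branches; this branch)]
Accessibility: 0R0, 0R1, 1R1
Branch closes: q and not q both at 1.
All branches of the tableau close; one closing branch shown above.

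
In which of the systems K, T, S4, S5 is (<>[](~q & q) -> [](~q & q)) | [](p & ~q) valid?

T-tableau for the negation ~((<>[](~q & q) -> [](~q & q)) | [](p & ~q)):
1. ~((<>[](~q & q) -> [](~q & q)) | [](p & ~q)), 0
2. ~(<>[](~q & q) -> [](~q & q)), 0
3. ~[](p & ~q), 0
4. <>[](~q & q), 0
5. ~[](~q & q), 0
6. ~(p & ~q), 1
7. q, 1
8. [](~q & q), 2
9. ~q & q, 2
10. ~q, 2
11. q, 2
Accessibility: 0R0, 0R1, 0R2, 1R1, 2R2
Branch closes: q and ~q both at 2.
Every branch closes (one shown): valid in T, hence also in S4, S5 (every theorem of T is a theorem of S4 and S5).
K-tableau for the negation ~((<>[](~q & q) -> [](~q & q)) | [](p & ~q)):
1. ~((<>[](~q & q) -> [](~q & q)) | [](p & ~q)), 0
2. ~(<>[](~q & q) -> [](~q & q)), 0
3. ~[](p & ~q), 0
4. <>[](~q & q), 0
5. ~[](~q & q), 0
6. ~(p & ~q), 1
7. q, 1
8. [](~q & q), 2
9. ~(~q & q), 3
10. ~q, 3
Accessibility: 0R1, 0R2, 0R3
Complete open branch: countermodel on a K-frame, so not valid in K.

T, S4, S5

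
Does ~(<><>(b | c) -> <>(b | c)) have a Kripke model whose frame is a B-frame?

Satisfiable

1. ~(<><>(b | c) -> <>(b | c)), w0
2. <><>(b | c), w0   [~->-rule on 1]
3. ~<>(b | c), w0   [~->-rule on 1]
4. ~(b | c), w0   [~<>-rule on 3 via w0Rw0]
5. ~b, w0   [~|-rule on 4]
6. ~c, w0   [~|-rule on 4]
7. <>(b | c), w1   [<>-rule on 2: fresh world w1, w0Rw1]
8. ~(b | c), w1   [~<>-rule on 3 via w0Rw1]
9. ~b, w1   [~|-rule on 8]
10. ~c, w1   [~|-rule on 8]
11. b | c, w2   [<>-rule on 7: fresh world w2, w1Rw2]
12. c, w2   [|-rule on 11 (branches; this branch)]
Accessibility: w0Rw0, w0Rw1, w1Rw0, w1Rw1, w1Rw2, w2Rw1, w2Rw2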